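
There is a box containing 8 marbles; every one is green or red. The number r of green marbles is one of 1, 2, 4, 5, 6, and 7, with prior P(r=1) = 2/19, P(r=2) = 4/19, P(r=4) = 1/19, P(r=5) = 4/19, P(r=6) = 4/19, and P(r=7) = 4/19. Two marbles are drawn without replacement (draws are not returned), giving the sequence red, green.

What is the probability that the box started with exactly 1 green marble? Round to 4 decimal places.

Compute the likelihood of the observed sequence for each case: P(data | r = 1) = (7/8)(1/7) = 1/8; P(data | r = 2) = (6/8)(2/7) = 3/14; P(data | r = 4) = (4/8)(4/7) = 2/7; P(data | r = 5) = (3/8)(5/7) = 15/56; P(data | r = 6) = (2/8)(6/7) = 3/14; P(data | r = 7) = (1/8)(7/7) = 1/8.
The prior-weighted likelihoods are 2/19 · 1/8 = 1/76, 4/19 · 3/14 = 6/133, 1/19 · 2/7 = 2/133, 4/19 · 15/56 = 15/266, 4/19 · 3/14 = 6/133, 4/19 · 1/8 = 1/38; these sum to 107/532.
Hence P(r = 1 | data) = (1/76) / (107/532) = 7/107.

0.0654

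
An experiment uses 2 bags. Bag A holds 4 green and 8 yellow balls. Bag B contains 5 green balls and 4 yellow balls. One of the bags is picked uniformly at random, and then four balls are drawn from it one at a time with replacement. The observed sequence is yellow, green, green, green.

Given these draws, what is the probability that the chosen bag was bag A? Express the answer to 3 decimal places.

Compute the likelihood of the observed sequence for each case: P(data | bag A) = (8/12)(4/12)(4/12)(4/12) = 0.024691; P(data | bag B) = (4/9)(5/9)(5/9)(5/9) = 0.076208.
Multiplying each by its prior: 1/2 · 0.024691 = 0.012346, 1/2 · 0.076208 = 0.038104; with total 0.05045.
By Bayes' rule, P(bag A | data) = (0.012346) / (0.05045) = 0.24471.

0.245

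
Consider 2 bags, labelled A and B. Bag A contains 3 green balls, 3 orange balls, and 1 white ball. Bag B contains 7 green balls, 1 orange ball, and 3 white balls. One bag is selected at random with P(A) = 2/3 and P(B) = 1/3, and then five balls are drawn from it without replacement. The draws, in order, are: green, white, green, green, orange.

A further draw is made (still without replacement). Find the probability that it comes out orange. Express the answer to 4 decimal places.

0.5570

Compute the likelihood of the observed sequence for each case: P(data | bag A) = (3/7)(1/6)(2/5)(1/4)(3/3) = 0.0071429; P(data | bag B) = (7/11)(3/10)(6/9)(5/8)(1/7) = 0.011364.
Multiplying each by its prior: 2/3 · 0.0071429 = 0.0047619, 1/3 · 0.011364 = 0.0037879; these sum to 0.0085498.
Normalising, the posterior is P(bag A | data) = 0.55696, P(bag B | data) = 0.44304.
So P(orange next | data) = Σ P(orange next | H) P(H | data) = (1)(0.55696) + (0)(0.44304) = 0.55696.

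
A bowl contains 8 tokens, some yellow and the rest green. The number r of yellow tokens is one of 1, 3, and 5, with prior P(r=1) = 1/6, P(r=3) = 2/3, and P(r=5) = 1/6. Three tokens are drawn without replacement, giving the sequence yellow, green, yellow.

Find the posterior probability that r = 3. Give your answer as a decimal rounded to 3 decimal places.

0.667

Compute the likelihood of the observed sequence for each case: P(data | r = 1) = (1/8)(7/7)(0/6) = 0; P(data | r = 3) = (3/8)(5/7)(2/6) = 5/56; P(data | r = 5) = (5/8)(3/7)(4/6) = 5/28.
Multiplying each by its prior: 1/6 · 0 = 0, 2/3 · 5/56 = 5/84, 1/6 · 5/28 = 5/168; these sum to 5/56.
Hence P(r = 3 | data) = (5/84) / (5/56) = 2/3.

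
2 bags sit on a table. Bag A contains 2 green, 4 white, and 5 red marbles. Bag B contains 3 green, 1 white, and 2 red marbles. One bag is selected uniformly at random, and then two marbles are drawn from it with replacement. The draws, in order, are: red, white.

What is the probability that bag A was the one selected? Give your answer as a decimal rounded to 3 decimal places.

0.748

The likelihood of the observed sequence under each hypothesis: P(data | bag A) = (5/11)(4/11) = 0.16529; P(data | bag B) = (2/6)(1/6) = 0.055556.
The prior-weighted likelihoods are 1/2 · 0.16529 = 0.082645, 1/2 · 0.055556 = 0.027778; summing to 0.11042.
So P(bag A | data) = (0.082645) / (0.11042) = 0.74844.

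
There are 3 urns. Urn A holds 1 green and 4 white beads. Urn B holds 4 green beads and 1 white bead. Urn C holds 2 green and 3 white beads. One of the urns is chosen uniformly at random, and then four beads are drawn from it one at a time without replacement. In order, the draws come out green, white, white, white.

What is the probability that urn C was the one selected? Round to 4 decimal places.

Compute the likelihood of the observed sequence for each case: P(data | urn A) = (1/5)(4/4)(3/3)(2/2) = 1/5; P(data | urn B) = (4/5)(1/4)(0/3) = 0; P(data | urn C) = (2/5)(3/4)(2/3)(1/2) = 1/10.
Weighting by the prior gives 1/3 · 1/5 = 1/15, 1/3 · 0 = 0, 1/3 · 1/10 = 1/30; these sum to 1/10.
Hence P(urn C | data) = (1/30) / (1/10) = 1/3.

0.3333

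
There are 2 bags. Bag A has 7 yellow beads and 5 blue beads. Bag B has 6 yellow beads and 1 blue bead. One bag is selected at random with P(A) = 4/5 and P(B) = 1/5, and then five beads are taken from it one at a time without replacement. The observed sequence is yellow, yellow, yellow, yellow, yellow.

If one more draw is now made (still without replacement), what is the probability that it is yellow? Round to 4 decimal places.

Compute the likelihood of the observed sequence for each case: P(data | bag A) = (7/12)(6/11)(5/10)(4/9)(3/8) = 0.026515; P(data | bag B) = (6/7)(5/6)(4/5)(3/4)(2/3) = 0.28571.
Weighting by the prior gives 4/5 · 0.026515 = 0.021212, 1/5 · 0.28571 = 0.057143; these sum to 0.078355.
Dividing through by the total gives posterior P(bag A | data) = 0.27072, P(bag B | data) = 0.72928.
Averaging over the posterior, P(yellow next | data) = (2/7)(0.27072) + (1/2)(0.72928) = 0.44199.

0.4420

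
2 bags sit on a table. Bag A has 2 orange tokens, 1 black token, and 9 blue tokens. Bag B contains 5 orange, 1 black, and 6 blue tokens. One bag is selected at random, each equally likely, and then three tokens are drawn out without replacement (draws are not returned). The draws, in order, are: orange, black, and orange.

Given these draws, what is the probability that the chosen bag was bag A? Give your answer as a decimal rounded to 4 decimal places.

0.0909

Compute the likelihood of the observed sequence for each case: P(data | bag A) = (2/12)(1/11)(1/10) = 0.0015152; P(data | bag B) = (5/12)(1/11)(4/10) = 0.015152.
Multiplying each by its prior: 1/2 · 0.0015152 = 0.00075758, 1/2 · 0.015152 = 0.0075758; summing to 0.0083333.
By Bayes' rule, P(bag A | data) = (0.00075758) / (0.0083333) = 0.090909.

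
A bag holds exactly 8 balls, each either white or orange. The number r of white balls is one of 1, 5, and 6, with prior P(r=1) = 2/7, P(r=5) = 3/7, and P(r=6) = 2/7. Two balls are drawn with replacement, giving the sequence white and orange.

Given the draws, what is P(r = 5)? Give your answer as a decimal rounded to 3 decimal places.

For each hypothesis, P(data | H) works out to: P(data | r = 1) = (1/8)(7/8) = 7/64; P(data | r = 5) = (5/8)(3/8) = 15/64; P(data | r = 6) = (6/8)(2/8) = 3/16.
Weighting by the prior gives 2/7 · 7/64 = 1/32, 3/7 · 15/64 = 45/448, 2/7 · 3/16 = 3/56; these sum to 83/448.
Therefore the posterior P(r = 5 | data) = (45/448) / (83/448) = 45/83.

0.542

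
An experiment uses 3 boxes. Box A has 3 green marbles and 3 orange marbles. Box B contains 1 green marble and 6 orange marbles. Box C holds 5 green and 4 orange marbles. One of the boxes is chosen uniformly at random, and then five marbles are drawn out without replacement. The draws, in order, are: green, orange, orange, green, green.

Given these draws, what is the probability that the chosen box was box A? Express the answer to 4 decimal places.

0.5122

Compute the likelihood of the observed sequence for each case: P(data | box A) = (3/6)(3/5)(2/4)(2/3)(1/2) = 0.05; P(data | box B) = (1/7)(6/6)(5/5)(0/4) = 0; P(data | box C) = (5/9)(4/8)(3/7)(4/6)(3/5) = 0.047619.
The prior-weighted likelihoods are 1/3 · 0.05 = 0.016667, 1/3 · 0 = 0, 1/3 · 0.047619 = 0.015873; these sum to 0.03254.
So P(box A | data) = (0.016667) / (0.03254) = 0.5122.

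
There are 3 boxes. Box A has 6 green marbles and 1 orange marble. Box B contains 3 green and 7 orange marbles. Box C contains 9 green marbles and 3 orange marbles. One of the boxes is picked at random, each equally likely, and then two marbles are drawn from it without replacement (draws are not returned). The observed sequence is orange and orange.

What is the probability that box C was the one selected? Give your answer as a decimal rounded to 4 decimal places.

0.0888

The likelihood of the observed sequence under each hypothesis: P(data | box A) = (1/7)(0/6) = 0; P(data | box B) = (7/10)(6/9) = 7/15; P(data | box C) = (3/12)(2/11) = 1/22.
Weighting by the prior gives 1/3 · 0 = 0, 1/3 · 7/15 = 7/45, 1/3 · 1/22 = 1/66; with total 169/990.
So P(box C | data) = (1/66) / (169/990) = 15/169.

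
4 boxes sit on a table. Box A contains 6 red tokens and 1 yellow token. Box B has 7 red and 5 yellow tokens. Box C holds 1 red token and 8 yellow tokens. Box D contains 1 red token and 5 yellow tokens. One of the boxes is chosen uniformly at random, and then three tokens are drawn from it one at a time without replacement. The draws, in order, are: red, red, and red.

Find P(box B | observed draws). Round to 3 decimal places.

Compute the likelihood of the observed sequence for each case: P(data | box A) = (6/7)(5/6)(4/5) = 0.57143; P(data | box B) = (7/12)(6/11)(5/10) = 0.15909; P(data | box C) = (1/9)(0/8) = 0; P(data | box D) = (1/6)(0/5) = 0.
Weighting by the prior gives 1/4 · 0.57143 = 0.14286, 1/4 · 0.15909 = 0.039773, 1/4 · 0 = 0, 1/4 · 0 = 0; with total 0.18263.
Therefore the posterior P(box B | data) = (0.039773) / (0.18263) = 0.21778.

0.218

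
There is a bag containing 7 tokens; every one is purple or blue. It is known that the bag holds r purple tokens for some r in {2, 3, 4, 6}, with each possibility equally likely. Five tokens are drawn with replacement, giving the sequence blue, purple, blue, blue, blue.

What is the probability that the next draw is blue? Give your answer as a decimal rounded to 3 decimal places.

0.627

Compute the likelihood of the observed sequence for each case: P(data | r = 2) = (5/7)(2/7)(5/7)(5/7)(5/7) = 0.074374; P(data | r = 3) = (4/7)(3/7)(4/7)(4/7)(4/7) = 0.045695; P(data | r = 4) = (3/7)(4/7)(3/7)(3/7)(3/7) = 0.019278; P(data | r = 6) = (1/7)(6/7)(1/7)(1/7)(1/7) = 0.00035699.
Multiplying each by its prior: 1/4 · 0.074374 = 0.018593, 1/4 · 0.045695 = 0.011424, 1/4 · 0.019278 = 0.0048194, 1/4 · 0.00035699 = 8.9249e-05; these sum to 0.034926.
Dividing through by the total gives posterior P(r = 2 | data) = 0.53237, P(r = 3 | data) = 0.32709, P(r = 4 | data) = 0.13799, P(r = 6 | data) = 0.0025554.
So P(blue next | data) = Σ P(blue next | H) P(H | data) = (5/7)(0.53237) + (4/7)(0.32709) + (3/7)(0.13799) + (1/7)(0.0025554) = 0.62667.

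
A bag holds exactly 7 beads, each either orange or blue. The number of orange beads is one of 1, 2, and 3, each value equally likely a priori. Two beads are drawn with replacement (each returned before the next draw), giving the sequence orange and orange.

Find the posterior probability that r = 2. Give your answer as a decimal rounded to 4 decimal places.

For each hypothesis, P(data | H) works out to: P(data | r = 1) = (1/7)(1/7) = 1/49; P(data | r = 2) = (2/7)(2/7) = 4/49; P(data | r = 3) = (3/7)(3/7) = 9/49.
Multiplying each by its prior: 1/3 · 1/49 = 1/147, 1/3 · 4/49 = 4/147, 1/3 · 9/49 = 3/49; these sum to 2/21.
So P(r = 2 | data) = (4/147) / (2/21) = 2/7.

0.2857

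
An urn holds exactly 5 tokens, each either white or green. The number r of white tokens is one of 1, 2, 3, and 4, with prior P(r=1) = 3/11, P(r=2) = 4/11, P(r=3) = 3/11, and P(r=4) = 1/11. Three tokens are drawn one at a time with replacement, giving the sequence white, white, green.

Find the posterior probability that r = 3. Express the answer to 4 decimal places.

For each hypothesis, P(data | H) works out to: P(data | r = 1) = (1/5)(1/5)(4/5) = 0.032; P(data | r = 2) = (2/5)(2/5)(3/5) = 0.096; P(data | r = 3) = (3/5)(3/5)(2/5) = 0.144; P(data | r = 4) = (4/5)(4/5)(1/5) = 0.128.
Weighting by the prior gives 3/11 · 0.032 = 0.0087273, 4/11 · 0.096 = 0.034909, 3/11 · 0.144 = 0.039273, 1/11 · 0.128 = 0.011636; these sum to 0.094545.
Hence P(r = 3 | data) = (0.039273) / (0.094545) = 0.41538.

0.4154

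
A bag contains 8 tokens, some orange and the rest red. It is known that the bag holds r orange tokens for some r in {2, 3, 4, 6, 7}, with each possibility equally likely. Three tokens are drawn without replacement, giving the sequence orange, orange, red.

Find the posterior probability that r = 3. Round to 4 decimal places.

Compute the likelihood of the observed sequence for each case: P(data | r = 2) = (2/8)(1/7)(6/6) = 1/28; P(data | r = 3) = (3/8)(2/7)(5/6) = 5/56; P(data | r = 4) = (4/8)(3/7)(4/6) = 1/7; P(data | r = 6) = (6/8)(5/7)(2/6) = 5/28; P(data | r = 7) = (7/8)(6/7)(1/6) = 1/8.
Multiplying each by its prior: 1/5 · 1/28 = 1/140, 1/5 · 5/56 = 1/56, 1/5 · 1/7 = 1/35, 1/5 · 5/28 = 1/28, 1/5 · 1/8 = 1/40; with total 4/35.
So P(r = 3 | data) = (1/56) / (4/35) = 5/32.

0.1563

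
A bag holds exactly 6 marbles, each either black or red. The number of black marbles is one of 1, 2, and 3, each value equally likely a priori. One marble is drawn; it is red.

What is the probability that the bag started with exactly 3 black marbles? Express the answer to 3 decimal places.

0.250

Under each hypothesis, the probability of this draw is: P(data | r = 1) = (5/6) = 5/6; P(data | r = 2) = (4/6) = 2/3; P(data | r = 3) = (3/6) = 1/2.
Weighting by the prior gives 1/3 · 5/6 = 5/18, 1/3 · 2/3 = 2/9, 1/3 · 1/2 = 1/6; with total 2/3.
By Bayes' rule, P(r = 3 | data) = (1/6) / (2/3) = 1/4.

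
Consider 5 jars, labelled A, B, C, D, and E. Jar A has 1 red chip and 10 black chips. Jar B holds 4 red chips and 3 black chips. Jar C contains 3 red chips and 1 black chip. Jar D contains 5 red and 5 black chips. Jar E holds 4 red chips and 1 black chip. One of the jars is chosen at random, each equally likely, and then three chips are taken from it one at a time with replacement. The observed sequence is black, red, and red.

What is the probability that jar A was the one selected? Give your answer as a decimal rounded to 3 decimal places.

Compute the likelihood of the observed sequence for each case: P(data | jar A) = (10/11)(1/11)(1/11) = 0.0075131; P(data | jar B) = (3/7)(4/7)(4/7) = 0.13994; P(data | jar C) = (1/4)(3/4)(3/4) = 0.14062; P(data | jar D) = (5/10)(5/10)(5/10) = 0.125; P(data | jar E) = (1/5)(4/5)(4/5) = 0.128.
Weighting by the prior gives 1/5 · 0.0075131 = 0.0015026, 1/5 · 0.13994 = 0.027988, 1/5 · 0.14062 = 0.028125, 1/5 · 0.125 = 0.025, 1/5 · 0.128 = 0.0256; with total 0.10822.
Hence P(jar A | data) = (0.0015026) / (0.10822) = 0.013885.

0.014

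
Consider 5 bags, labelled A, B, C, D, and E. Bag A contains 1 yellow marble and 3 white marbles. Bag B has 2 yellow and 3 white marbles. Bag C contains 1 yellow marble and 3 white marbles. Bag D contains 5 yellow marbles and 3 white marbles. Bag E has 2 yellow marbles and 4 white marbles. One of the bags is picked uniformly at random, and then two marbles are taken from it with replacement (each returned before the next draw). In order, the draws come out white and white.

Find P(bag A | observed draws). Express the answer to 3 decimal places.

Under each hypothesis, the probability of the observed sequence is: P(data | bag A) = (3/4)(3/4) = 0.5625; P(data | bag B) = (3/5)(3/5) = 0.36; P(data | bag C) = (3/4)(3/4) = 0.5625; P(data | bag D) = (3/8)(3/8) = 0.14062; P(data | bag E) = (4/6)(4/6) = 0.44444.
Multiplying each by its prior: 1/5 · 0.5625 = 0.1125, 1/5 · 0.36 = 0.072, 1/5 · 0.5625 = 0.1125, 1/5 · 0.14062 = 0.028125, 1/5 · 0.44444 = 0.088889; with total 0.41401.
By Bayes' rule, P(bag A | data) = (0.1125) / (0.41401) = 0.27173.

0.272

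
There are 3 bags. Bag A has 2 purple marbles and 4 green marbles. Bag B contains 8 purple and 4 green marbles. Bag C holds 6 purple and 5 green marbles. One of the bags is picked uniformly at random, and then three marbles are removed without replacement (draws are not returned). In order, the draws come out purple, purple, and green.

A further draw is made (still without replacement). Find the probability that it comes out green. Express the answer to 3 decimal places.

Under each hypothesis, the probability of the observed sequence is: P(data | bag A) = (2/6)(1/5)(4/4) = 1/15; P(data | bag B) = (8/12)(7/11)(4/10) = 28/165; P(data | bag C) = (6/11)(5/10)(5/9) = 5/33.
Weighting by the prior gives 1/3 · 1/15 = 1/45, 1/3 · 28/165 = 28/495, 1/3 · 5/33 = 5/99; summing to 64/495.
The posterior is then P(bag A | data) = 11/64, P(bag B | data) = 7/16, P(bag C | data) = 25/64.
Averaging over the posterior, P(green next | data) = (1)(11/64) + (1/3)(7/16) + (1/2)(25/64) = 197/384.

0.513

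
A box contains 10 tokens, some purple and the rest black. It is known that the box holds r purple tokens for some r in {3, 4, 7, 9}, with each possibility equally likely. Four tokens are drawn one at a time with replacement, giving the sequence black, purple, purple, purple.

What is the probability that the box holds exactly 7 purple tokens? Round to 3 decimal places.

For each hypothesis, P(data | H) works out to: P(data | r = 3) = (7/10)(3/10)(3/10)(3/10) = 0.0189; P(data | r = 4) = (6/10)(4/10)(4/10)(4/10) = 0.0384; P(data | r = 7) = (3/10)(7/10)(7/10)(7/10) = 0.1029; P(data | r = 9) = (1/10)(9/10)(9/10)(9/10) = 0.0729.
Weighting by the prior gives 1/4 · 0.0189 = 0.004725, 1/4 · 0.0384 = 0.0096, 1/4 · 0.1029 = 0.025725, 1/4 · 0.0729 = 0.018225; with total 0.058275.
So P(r = 7 | data) = (0.025725) / (0.058275) = 0.44144.

0.441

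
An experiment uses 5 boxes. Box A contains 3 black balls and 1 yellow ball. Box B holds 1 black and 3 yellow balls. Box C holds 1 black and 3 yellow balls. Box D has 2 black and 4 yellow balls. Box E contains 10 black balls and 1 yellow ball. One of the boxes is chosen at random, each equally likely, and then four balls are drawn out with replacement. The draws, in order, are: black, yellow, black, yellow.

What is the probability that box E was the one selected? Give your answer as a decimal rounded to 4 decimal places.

Compute the likelihood of the observed sequence for each case: P(data | box A) = (3/4)(1/4)(3/4)(1/4) = 0.035156; P(data | box B) = (1/4)(3/4)(1/4)(3/4) = 0.035156; P(data | box C) = (1/4)(3/4)(1/4)(3/4) = 0.035156; P(data | box D) = (2/6)(4/6)(2/6)(4/6) = 0.049383; P(data | box E) = (10/11)(1/11)(10/11)(1/11) = 0.0068301.
The prior-weighted likelihoods are 1/5 · 0.035156 = 0.0070313, 1/5 · 0.035156 = 0.0070313, 1/5 · 0.035156 = 0.0070313, 1/5 · 0.049383 = 0.0098765, 1/5 · 0.0068301 = 0.001366; these sum to 0.032336.
By Bayes' rule, P(box E | data) = (0.001366) / (0.032336) = 0.042244.

0.0422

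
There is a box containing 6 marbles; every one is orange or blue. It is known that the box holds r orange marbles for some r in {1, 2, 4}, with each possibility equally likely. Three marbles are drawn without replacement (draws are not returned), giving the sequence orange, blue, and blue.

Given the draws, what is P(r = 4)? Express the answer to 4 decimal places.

Under each hypothesis, the probability of the observed sequence is: P(data | r = 1) = (1/6)(5/5)(4/4) = 1/6; P(data | r = 2) = (2/6)(4/5)(3/4) = 1/5; P(data | r = 4) = (4/6)(2/5)(1/4) = 1/15.
The prior-weighted likelihoods are 1/3 · 1/6 = 1/18, 1/3 · 1/5 = 1/15, 1/3 · 1/15 = 1/45; these sum to 13/90.
Therefore the posterior P(r = 4 | data) = (1/45) / (13/90) = 2/13.

0.1538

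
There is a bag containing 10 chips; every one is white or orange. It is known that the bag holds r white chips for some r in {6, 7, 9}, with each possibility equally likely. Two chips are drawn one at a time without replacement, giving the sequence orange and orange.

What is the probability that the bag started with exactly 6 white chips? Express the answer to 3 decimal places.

0.667

Compute the likelihood of the observed sequence for each case: P(data | r = 6) = (4/10)(3/9) = 2/15; P(data | r = 7) = (3/10)(2/9) = 1/15; P(data | r = 9) = (1/10)(0/9) = 0.
Weighting by the prior gives 1/3 · 2/15 = 2/45, 1/3 · 1/15 = 1/45, 1/3 · 0 = 0; with total 1/15.
So P(r = 6 | data) = (2/45) / (1/15) = 2/3.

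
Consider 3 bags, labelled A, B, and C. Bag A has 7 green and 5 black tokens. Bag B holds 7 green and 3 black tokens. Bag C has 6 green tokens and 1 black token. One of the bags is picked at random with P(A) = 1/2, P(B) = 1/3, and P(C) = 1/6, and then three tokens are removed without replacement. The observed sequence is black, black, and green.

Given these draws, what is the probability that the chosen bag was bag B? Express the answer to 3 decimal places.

Under each hypothesis, the probability of the observed sequence is: P(data | bag A) = (5/12)(4/11)(7/10) = 0.10606; P(data | bag B) = (3/10)(2/9)(7/8) = 0.058333; P(data | bag C) = (1/7)(0/6) = 0.
The prior-weighted likelihoods are 1/2 · 0.10606 = 0.05303, 1/3 · 0.058333 = 0.019444, 1/6 · 0 = 0; summing to 0.072475.
By Bayes' rule, P(bag B | data) = (0.019444) / (0.072475) = 0.26829.

0.268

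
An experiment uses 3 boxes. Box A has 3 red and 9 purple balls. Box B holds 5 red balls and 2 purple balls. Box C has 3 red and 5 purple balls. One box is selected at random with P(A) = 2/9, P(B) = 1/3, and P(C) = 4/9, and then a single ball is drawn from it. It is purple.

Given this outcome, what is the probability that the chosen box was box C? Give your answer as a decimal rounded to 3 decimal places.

0.515

The likelihood of this draw under each hypothesis: P(data | box A) = (9/12) = 3/4; P(data | box B) = (2/7) = 2/7; P(data | box C) = (5/8) = 5/8.
The prior-weighted likelihoods are 2/9 · 3/4 = 1/6, 1/3 · 2/7 = 2/21, 4/9 · 5/8 = 5/18; summing to 34/63.
Therefore the posterior P(box C | data) = (5/18) / (34/63) = 35/68.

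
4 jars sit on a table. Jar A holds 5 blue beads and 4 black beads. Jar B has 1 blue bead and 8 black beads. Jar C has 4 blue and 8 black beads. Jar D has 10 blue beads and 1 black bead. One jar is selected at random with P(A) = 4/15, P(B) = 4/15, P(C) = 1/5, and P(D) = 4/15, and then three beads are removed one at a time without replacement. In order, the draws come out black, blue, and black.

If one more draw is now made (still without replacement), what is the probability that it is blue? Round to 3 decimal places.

0.341

The likelihood of the observed sequence under each hypothesis: P(data | jar A) = (4/9)(5/8)(3/7) = 0.11905; P(data | jar B) = (8/9)(1/8)(7/7) = 0.11111; P(data | jar C) = (8/12)(4/11)(7/10) = 0.1697; P(data | jar D) = (1/11)(10/10)(0/9) = 0.
Multiplying each by its prior: 4/15 · 0.11905 = 0.031746, 4/15 · 0.11111 = 0.02963, 1/5 · 0.1697 = 0.033939, 4/15 · 0 = 0; with total 0.095315.
The posterior is then P(jar A | data) = 0.33306, P(jar B | data) = 0.31086, P(jar C | data) = 0.35608, P(jar D | data) = 0.
The predictive probability is P(blue next | data) = (2/3)(0.33306) + (0)(0.31086) + (1/3)(0.35608) = 0.34073.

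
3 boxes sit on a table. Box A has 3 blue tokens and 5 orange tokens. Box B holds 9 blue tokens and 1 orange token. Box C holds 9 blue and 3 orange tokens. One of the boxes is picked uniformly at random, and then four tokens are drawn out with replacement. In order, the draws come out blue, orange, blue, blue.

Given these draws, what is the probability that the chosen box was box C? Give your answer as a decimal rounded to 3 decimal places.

Compute the likelihood of the observed sequence for each case: P(data | box A) = (3/8)(5/8)(3/8)(3/8) = 0.032959; P(data | box B) = (9/10)(1/10)(9/10)(9/10) = 0.0729; P(data | box C) = (9/12)(3/12)(9/12)(9/12) = 0.10547.
The prior-weighted likelihoods are 1/3 · 0.032959 = 0.010986, 1/3 · 0.0729 = 0.0243, 1/3 · 0.10547 = 0.035156; with total 0.070443.
So P(box C | data) = (0.035156) / (0.070443) = 0.49908.

0.499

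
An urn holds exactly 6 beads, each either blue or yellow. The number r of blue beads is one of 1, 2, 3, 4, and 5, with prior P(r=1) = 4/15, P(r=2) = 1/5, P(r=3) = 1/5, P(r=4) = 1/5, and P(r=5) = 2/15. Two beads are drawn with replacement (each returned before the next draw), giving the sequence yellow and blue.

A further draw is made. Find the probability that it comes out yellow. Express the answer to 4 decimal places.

0.5317

Under each hypothesis, the probability of the observed sequence is: P(data | r = 1) = (5/6)(1/6) = 5/36; P(data | r = 2) = (4/6)(2/6) = 2/9; P(data | r = 3) = (3/6)(3/6) = 1/4; P(data | r = 4) = (2/6)(4/6) = 2/9; P(data | r = 5) = (1/6)(5/6) = 5/36.
Multiplying each by its prior: 4/15 · 5/36 = 1/27, 1/5 · 2/9 = 2/45, 1/5 · 1/4 = 1/20, 1/5 · 2/9 = 2/45, 2/15 · 5/36 = 1/54; with total 7/36.
Dividing through by the total gives posterior P(r = 1 | data) = 4/21, P(r = 2 | data) = 8/35, P(r = 3 | data) = 9/35, P(r = 4 | data) = 8/35, P(r = 5 | data) = 2/21.
Averaging over the posterior, P(yellow next | data) = (5/6)(4/21) + (2/3)(8/35) + (1/2)(9/35) + (1/3)(8/35) + (1/6)(2/21) = 67/126.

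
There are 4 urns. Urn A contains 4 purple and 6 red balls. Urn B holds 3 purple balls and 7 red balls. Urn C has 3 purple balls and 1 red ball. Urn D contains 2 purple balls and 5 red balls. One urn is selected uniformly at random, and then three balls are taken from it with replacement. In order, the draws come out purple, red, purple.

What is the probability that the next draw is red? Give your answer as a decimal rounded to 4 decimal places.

Under each hypothesis, the probability of the observed sequence is: P(data | urn A) = (4/10)(6/10)(4/10) = 0.096; P(data | urn B) = (3/10)(7/10)(3/10) = 0.063; P(data | urn C) = (3/4)(1/4)(3/4) = 0.14062; P(data | urn D) = (2/7)(5/7)(2/7) = 0.058309.
Multiplying each by its prior: 1/4 · 0.096 = 0.024, 1/4 · 0.063 = 0.01575, 1/4 · 0.14062 = 0.035156, 1/4 · 0.058309 = 0.014577; summing to 0.089484.
The posterior is then P(urn A | data) = 0.26821, P(urn B | data) = 0.17601, P(urn C | data) = 0.39288, P(urn D | data) = 0.1629.
The predictive probability is P(red next | data) = (3/5)(0.26821) + (7/10)(0.17601) + (1/4)(0.39288) + (5/7)(0.1629) = 0.49871.

0.4987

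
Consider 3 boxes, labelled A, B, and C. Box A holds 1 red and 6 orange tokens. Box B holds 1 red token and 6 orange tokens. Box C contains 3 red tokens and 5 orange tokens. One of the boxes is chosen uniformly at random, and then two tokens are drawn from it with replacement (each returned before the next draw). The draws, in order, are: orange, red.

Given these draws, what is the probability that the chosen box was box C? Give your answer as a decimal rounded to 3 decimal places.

0.489

Under each hypothesis, the probability of the observed sequence is: P(data | box A) = (6/7)(1/7) = 0.12245; P(data | box B) = (6/7)(1/7) = 0.12245; P(data | box C) = (5/8)(3/8) = 0.23438.
Multiplying each by its prior: 1/3 · 0.12245 = 0.040816, 1/3 · 0.12245 = 0.040816, 1/3 · 0.23438 = 0.078125; these sum to 0.15976.
Therefore the posterior P(box C | data) = (0.078125) / (0.15976) = 0.48902.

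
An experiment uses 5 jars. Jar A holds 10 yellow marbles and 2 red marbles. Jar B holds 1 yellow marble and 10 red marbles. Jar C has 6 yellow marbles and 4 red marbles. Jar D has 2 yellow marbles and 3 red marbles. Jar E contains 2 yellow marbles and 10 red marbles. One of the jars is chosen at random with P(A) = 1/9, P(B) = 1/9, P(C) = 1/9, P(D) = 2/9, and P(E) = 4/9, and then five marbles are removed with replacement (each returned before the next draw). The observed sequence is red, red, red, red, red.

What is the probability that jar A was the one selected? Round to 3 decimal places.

Compute the likelihood of the observed sequence for each case: P(data | jar A) = (2/12)(2/12)(2/12)(2/12)(2/12) = 0.0001286; P(data | jar B) = (10/11)(10/11)(10/11)(10/11)(10/11) = 0.62092; P(data | jar C) = (4/10)(4/10)(4/10)(4/10)(4/10) = 0.01024; P(data | jar D) = (3/5)(3/5)(3/5)(3/5)(3/5) = 0.07776; P(data | jar E) = (10/12)(10/12)(10/12)(10/12)(10/12) = 0.40188.
The prior-weighted likelihoods are 1/9 · 0.0001286 = 1.4289e-05, 1/9 · 0.62092 = 0.068991, 1/9 · 0.01024 = 0.0011378, 2/9 · 0.07776 = 0.01728, 4/9 · 0.40188 = 0.17861; summing to 0.26604.
So P(jar A | data) = (1.4289e-05) / (0.26604) = 5.3711e-05.

0.000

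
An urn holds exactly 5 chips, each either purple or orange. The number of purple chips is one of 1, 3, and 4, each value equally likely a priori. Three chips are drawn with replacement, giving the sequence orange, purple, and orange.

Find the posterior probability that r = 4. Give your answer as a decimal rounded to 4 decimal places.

0.1250

Compute the likelihood of the observed sequence for each case: P(data | r = 1) = (4/5)(1/5)(4/5) = 16/125; P(data | r = 3) = (2/5)(3/5)(2/5) = 12/125; P(data | r = 4) = (1/5)(4/5)(1/5) = 4/125.
Multiplying each by its prior: 1/3 · 16/125 = 16/375, 1/3 · 12/125 = 4/125, 1/3 · 4/125 = 4/375; summing to 32/375.
Therefore the posterior P(r = 4 | data) = (4/375) / (32/375) = 1/8.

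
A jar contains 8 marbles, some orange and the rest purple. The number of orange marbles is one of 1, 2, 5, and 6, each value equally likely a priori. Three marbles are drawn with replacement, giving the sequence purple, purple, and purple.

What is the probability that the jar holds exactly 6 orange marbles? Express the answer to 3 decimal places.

The likelihood of the observed sequence under each hypothesis: P(data | r = 1) = (7/8)(7/8)(7/8) = 0.66992; P(data | r = 2) = (6/8)(6/8)(6/8) = 0.42188; P(data | r = 5) = (3/8)(3/8)(3/8) = 0.052734; P(data | r = 6) = (2/8)(2/8)(2/8) = 0.015625.
Weighting by the prior gives 1/4 · 0.66992 = 0.16748, 1/4 · 0.42188 = 0.10547, 1/4 · 0.052734 = 0.013184, 1/4 · 0.015625 = 0.0039062; these sum to 0.29004.
By Bayes' rule, P(r = 6 | data) = (0.0039062) / (0.29004) = 0.013468.

0.013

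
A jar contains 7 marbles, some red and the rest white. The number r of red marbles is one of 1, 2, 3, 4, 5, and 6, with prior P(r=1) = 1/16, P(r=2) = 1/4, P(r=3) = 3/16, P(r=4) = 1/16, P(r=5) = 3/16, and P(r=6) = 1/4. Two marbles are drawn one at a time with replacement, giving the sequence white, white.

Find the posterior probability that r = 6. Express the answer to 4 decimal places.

Compute the likelihood of the observed sequence for each case: P(data | r = 1) = (6/7)(6/7) = 36/49; P(data | r = 2) = (5/7)(5/7) = 25/49; P(data | r = 3) = (4/7)(4/7) = 16/49; P(data | r = 4) = (3/7)(3/7) = 9/49; P(data | r = 5) = (2/7)(2/7) = 4/49; P(data | r = 6) = (1/7)(1/7) = 1/49.
Weighting by the prior gives 1/16 · 36/49 = 9/196, 1/4 · 25/49 = 25/196, 3/16 · 16/49 = 3/49, 1/16 · 9/49 = 9/784, 3/16 · 4/49 = 3/196, 1/4 · 1/49 = 1/196; with total 209/784.
So P(r = 6 | data) = (1/196) / (209/784) = 4/209.

0.0191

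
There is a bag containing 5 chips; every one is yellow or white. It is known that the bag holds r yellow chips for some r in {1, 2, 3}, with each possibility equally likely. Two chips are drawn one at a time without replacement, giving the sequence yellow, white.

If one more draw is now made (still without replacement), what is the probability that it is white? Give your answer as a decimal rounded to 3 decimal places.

0.625

The likelihood of the observed sequence under each hypothesis: P(data | r = 1) = (1/5)(4/4) = 1/5; P(data | r = 2) = (2/5)(3/4) = 3/10; P(data | r = 3) = (3/5)(2/4) = 3/10.
Multiplying each by its prior: 1/3 · 1/5 = 1/15, 1/3 · 3/10 = 1/10, 1/3 · 3/10 = 1/10; with total 4/15.
Normalising, the posterior is P(r = 1 | data) = 1/4, P(r = 2 | data) = 3/8, P(r = 3 | data) = 3/8.
Averaging over the posterior, P(white next | data) = (1)(1/4) + (2/3)(3/8) + (1/3)(3/8) = 5/8.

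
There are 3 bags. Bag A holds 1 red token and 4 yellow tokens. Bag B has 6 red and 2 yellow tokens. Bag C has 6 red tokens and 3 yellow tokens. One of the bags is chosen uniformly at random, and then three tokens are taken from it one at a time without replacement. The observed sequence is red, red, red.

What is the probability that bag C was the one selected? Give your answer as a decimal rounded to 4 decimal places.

Under each hypothesis, the probability of the observed sequence is: P(data | bag A) = (1/5)(0/4) = 0; P(data | bag B) = (6/8)(5/7)(4/6) = 5/14; P(data | bag C) = (6/9)(5/8)(4/7) = 5/21.
Multiplying each by its prior: 1/3 · 0 = 0, 1/3 · 5/14 = 5/42, 1/3 · 5/21 = 5/63; with total 25/126.
Hence P(bag C | data) = (5/63) / (25/126) = 2/5.

0.4000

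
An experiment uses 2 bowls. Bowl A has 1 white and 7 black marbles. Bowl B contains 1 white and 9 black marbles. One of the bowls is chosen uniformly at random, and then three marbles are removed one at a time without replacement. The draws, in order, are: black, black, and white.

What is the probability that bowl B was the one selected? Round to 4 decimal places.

0.4444

Under each hypothesis, the probability of the observed sequence is: P(data | bowl A) = (7/8)(6/7)(1/6) = 1/8; P(data | bowl B) = (9/10)(8/9)(1/8) = 1/10.
Weighting by the prior gives 1/2 · 1/8 = 1/16, 1/2 · 1/10 = 1/20; with total 9/80.
By Bayes' rule, P(bowl B | data) = (1/20) / (9/80) = 4/9.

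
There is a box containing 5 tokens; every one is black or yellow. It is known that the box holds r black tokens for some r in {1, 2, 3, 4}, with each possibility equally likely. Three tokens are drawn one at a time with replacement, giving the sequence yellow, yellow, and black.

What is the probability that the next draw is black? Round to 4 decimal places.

Compute the likelihood of the observed sequence for each case: P(data | r = 1) = (4/5)(4/5)(1/5) = 16/125; P(data | r = 2) = (3/5)(3/5)(2/5) = 18/125; P(data | r = 3) = (2/5)(2/5)(3/5) = 12/125; P(data | r = 4) = (1/5)(1/5)(4/5) = 4/125.
Weighting by the prior gives 1/4 · 16/125 = 4/125, 1/4 · 18/125 = 9/250, 1/4 · 12/125 = 3/125, 1/4 · 4/125 = 1/125; summing to 1/10.
The posterior is then P(r = 1 | data) = 8/25, P(r = 2 | data) = 9/25, P(r = 3 | data) = 6/25, P(r = 4 | data) = 2/25.
So P(black next | data) = Σ P(black next | H) P(H | data) = (1/5)(8/25) + (2/5)(9/25) + (3/5)(6/25) + (4/5)(2/25) = 52/125.

0.4160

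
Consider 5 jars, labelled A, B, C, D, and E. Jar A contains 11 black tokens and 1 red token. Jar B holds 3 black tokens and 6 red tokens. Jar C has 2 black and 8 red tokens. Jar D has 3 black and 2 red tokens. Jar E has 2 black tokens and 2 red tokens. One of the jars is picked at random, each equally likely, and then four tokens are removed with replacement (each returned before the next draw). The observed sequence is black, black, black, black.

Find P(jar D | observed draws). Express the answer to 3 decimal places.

0.142

For each hypothesis, P(data | H) works out to: P(data | jar A) = (11/12)(11/12)(11/12)(11/12) = 0.70607; P(data | jar B) = (3/9)(3/9)(3/9)(3/9) = 0.012346; P(data | jar C) = (2/10)(2/10)(2/10)(2/10) = 0.0016; P(data | jar D) = (3/5)(3/5)(3/5)(3/5) = 0.1296; P(data | jar E) = (2/4)(2/4)(2/4)(2/4) = 0.0625.
Multiplying each by its prior: 1/5 · 0.70607 = 0.14121, 1/5 · 0.012346 = 0.0024691, 1/5 · 0.0016 = 0.00032, 1/5 · 0.1296 = 0.02592, 1/5 · 0.0625 = 0.0125; summing to 0.18242.
Hence P(jar D | data) = (0.02592) / (0.18242) = 0.14209.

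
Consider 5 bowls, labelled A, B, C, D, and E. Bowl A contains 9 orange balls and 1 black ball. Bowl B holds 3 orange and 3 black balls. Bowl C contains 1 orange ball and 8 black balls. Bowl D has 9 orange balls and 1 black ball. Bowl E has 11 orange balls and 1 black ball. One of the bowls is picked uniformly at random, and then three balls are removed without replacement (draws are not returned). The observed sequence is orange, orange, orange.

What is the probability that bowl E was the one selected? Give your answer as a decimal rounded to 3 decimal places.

0.341

Compute the likelihood of the observed sequence for each case: P(data | bowl A) = (9/10)(8/9)(7/8) = 7/10; P(data | bowl B) = (3/6)(2/5)(1/4) = 1/20; P(data | bowl C) = (1/9)(0/8) = 0; P(data | bowl D) = (9/10)(8/9)(7/8) = 7/10; P(data | bowl E) = (11/12)(10/11)(9/10) = 3/4.
Multiplying each by its prior: 1/5 · 7/10 = 7/50, 1/5 · 1/20 = 1/100, 1/5 · 0 = 0, 1/5 · 7/10 = 7/50, 1/5 · 3/4 = 3/20; with total 11/25.
By Bayes' rule, P(bowl E | data) = (3/20) / (11/25) = 15/44.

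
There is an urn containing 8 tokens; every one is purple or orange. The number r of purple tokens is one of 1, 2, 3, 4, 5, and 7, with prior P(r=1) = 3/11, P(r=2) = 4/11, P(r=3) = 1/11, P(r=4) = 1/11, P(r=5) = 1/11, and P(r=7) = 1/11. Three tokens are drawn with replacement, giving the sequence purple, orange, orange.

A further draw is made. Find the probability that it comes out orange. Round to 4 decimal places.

0.7049

The likelihood of the observed sequence under each hypothesis: P(data | r = 1) = (1/8)(7/8)(7/8) = 0.095703; P(data | r = 2) = (2/8)(6/8)(6/8) = 0.14062; P(data | r = 3) = (3/8)(5/8)(5/8) = 0.14648; P(data | r = 4) = (4/8)(4/8)(4/8) = 0.125; P(data | r = 5) = (5/8)(3/8)(3/8) = 0.087891; P(data | r = 7) = (7/8)(1/8)(1/8) = 0.013672.
Multiplying each by its prior: 3/11 · 0.095703 = 0.026101, 4/11 · 0.14062 = 0.051136, 1/11 · 0.14648 = 0.013317, 1/11 · 0.125 = 0.011364, 1/11 · 0.087891 = 0.0079901, 1/11 · 0.013672 = 0.0012429; these sum to 0.11115.
The posterior is then P(r = 1 | data) = 0.23482, P(r = 2 | data) = 0.46006, P(r = 3 | data) = 0.11981, P(r = 4 | data) = 0.10224, P(r = 5 | data) = 0.071885, P(r = 7 | data) = 0.011182.
The predictive probability is P(orange next | data) = (7/8)(0.23482) + (3/4)(0.46006) + (5/8)(0.11981) + (1/2)(0.10224) + (3/8)(0.071885) + (1/8)(0.011182) = 0.70487.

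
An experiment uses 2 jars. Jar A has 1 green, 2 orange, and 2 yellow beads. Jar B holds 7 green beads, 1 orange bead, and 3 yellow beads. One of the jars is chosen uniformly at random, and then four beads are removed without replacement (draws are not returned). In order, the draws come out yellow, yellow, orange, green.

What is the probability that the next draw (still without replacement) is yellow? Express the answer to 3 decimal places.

0.020

The likelihood of the observed sequence under each hypothesis: P(data | jar A) = (2/5)(1/4)(2/3)(1/2) = 0.033333; P(data | jar B) = (3/11)(2/10)(1/9)(7/8) = 0.005303.
The prior-weighted likelihoods are 1/2 · 0.033333 = 0.016667, 1/2 · 0.005303 = 0.0026515; with total 0.019318.
The posterior is then P(jar A | data) = 0.86275, P(jar B | data) = 0.13725.
So P(yellow next | data) = Σ P(yellow next | H) P(H | data) = (0)(0.86275) + (1/7)(0.13725) = 0.019608.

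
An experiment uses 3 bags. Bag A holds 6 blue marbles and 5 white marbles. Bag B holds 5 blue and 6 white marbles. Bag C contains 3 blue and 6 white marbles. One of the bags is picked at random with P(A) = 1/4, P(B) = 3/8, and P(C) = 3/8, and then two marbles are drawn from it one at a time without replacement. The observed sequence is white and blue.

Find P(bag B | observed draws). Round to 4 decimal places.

Compute the likelihood of the observed sequence for each case: P(data | bag A) = (5/11)(6/10) = 3/11; P(data | bag B) = (6/11)(5/10) = 3/11; P(data | bag C) = (6/9)(3/8) = 1/4.
Weighting by the prior gives 1/4 · 3/11 = 3/44, 3/8 · 3/11 = 9/88, 3/8 · 1/4 = 3/32; summing to 93/352.
So P(bag B | data) = (9/88) / (93/352) = 12/31.

0.3871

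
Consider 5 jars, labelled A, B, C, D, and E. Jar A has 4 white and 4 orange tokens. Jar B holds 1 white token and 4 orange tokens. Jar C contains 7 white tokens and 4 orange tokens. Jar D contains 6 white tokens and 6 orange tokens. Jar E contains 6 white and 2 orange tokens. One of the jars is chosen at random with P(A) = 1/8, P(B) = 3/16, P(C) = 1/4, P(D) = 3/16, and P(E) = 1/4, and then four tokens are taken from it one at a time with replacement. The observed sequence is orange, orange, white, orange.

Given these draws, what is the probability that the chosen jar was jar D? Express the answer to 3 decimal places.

0.238

Under each hypothesis, the probability of the observed sequence is: P(data | jar A) = (4/8)(4/8)(4/8)(4/8) = 0.0625; P(data | jar B) = (4/5)(4/5)(1/5)(4/5) = 0.1024; P(data | jar C) = (4/11)(4/11)(7/11)(4/11) = 0.030599; P(data | jar D) = (6/12)(6/12)(6/12)(6/12) = 0.0625; P(data | jar E) = (2/8)(2/8)(6/8)(2/8) = 0.011719.
The prior-weighted likelihoods are 1/8 · 0.0625 = 0.0078125, 3/16 · 0.1024 = 0.0192, 1/4 · 0.030599 = 0.0076498, 3/16 · 0.0625 = 0.011719, 1/4 · 0.011719 = 0.0029297; summing to 0.049311.
By Bayes' rule, P(jar D | data) = (0.011719) / (0.049311) = 0.23765.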